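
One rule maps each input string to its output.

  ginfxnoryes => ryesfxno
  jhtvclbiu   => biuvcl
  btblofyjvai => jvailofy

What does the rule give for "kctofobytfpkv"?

tfpkvofoby

The transformation: delete the first 3 characters, then swap the front and back halves of the string.
Doing the same to "kctofobytfpkv": "tfpkvofoby".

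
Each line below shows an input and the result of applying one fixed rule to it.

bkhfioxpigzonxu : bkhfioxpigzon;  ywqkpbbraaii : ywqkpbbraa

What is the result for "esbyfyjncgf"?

Looking at the pairs, the operation is to delete the last 2 characters.
For "esbyfyjncgf" the result is "esbyfyjnc".

esbyfyjnc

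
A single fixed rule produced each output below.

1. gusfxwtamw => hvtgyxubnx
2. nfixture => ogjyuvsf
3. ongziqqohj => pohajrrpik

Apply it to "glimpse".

hmjnqtf

In each case the input is transformed by: shift every letter 1 place forward in the alphabet (wrapping around).
On "glimpse" that produces "hmjnqtf".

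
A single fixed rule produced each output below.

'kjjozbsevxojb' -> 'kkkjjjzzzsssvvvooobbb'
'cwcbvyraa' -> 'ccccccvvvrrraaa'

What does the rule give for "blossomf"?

bbbooosssmmm

The pattern: keep every other character starting from the first (positions 1st, 3rd, 5th, ...), then repeat every character 3 times.
For "blossomf", step one produces "bosm"; step two turns that into "bbbooosssmmm".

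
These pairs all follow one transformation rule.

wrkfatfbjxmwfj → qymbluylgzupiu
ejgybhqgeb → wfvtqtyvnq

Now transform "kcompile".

Each output is the input with this applied: swap the front and back halves of the string, then shift every letter 11 places backward in the alphabet (wrapping around).
On "kcompile": the first step gives "pilekcom", and the second then gives "exatzrdb".
(Check on "wrkfatfbjxmwfj": → "bjxmwfjwrkfatf" → "qymbluylgzupiu" ✓)

exatzrdb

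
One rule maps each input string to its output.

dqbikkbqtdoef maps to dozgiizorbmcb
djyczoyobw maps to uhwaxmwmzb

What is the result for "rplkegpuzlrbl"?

jnjicensxjpzp

Rule — shift every letter 2 places backward in the alphabet (wrapping around), then swap the first and last characters.
For "rplkegpuzlrbl", step one produces "pnjicensxjpzj"; step two turns that into "jnjicensxjpzp".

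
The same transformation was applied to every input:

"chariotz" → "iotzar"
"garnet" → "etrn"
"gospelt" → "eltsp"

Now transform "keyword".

ordyw

In each case the input is transformed by: delete the first 2 characters, then move the first 2 characters to the end (rotate left by 2).
"keyword" → "yword" → "ordyw".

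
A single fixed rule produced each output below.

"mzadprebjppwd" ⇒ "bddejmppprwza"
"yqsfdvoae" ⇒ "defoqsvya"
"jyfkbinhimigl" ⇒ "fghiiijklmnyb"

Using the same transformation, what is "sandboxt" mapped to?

The pattern: sort the characters into alphabetical order, then move the first character to the end.
"sandboxt" → "abdnostx" → "bdnostxa".

bdnostxa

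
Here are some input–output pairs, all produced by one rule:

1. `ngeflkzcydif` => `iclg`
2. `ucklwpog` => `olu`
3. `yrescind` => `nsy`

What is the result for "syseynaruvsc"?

Rule — reverse the string, then keep one character in every 3, starting at position 2 (positions 2nd, 5th, 8th, ...).
Applying both steps to "syseynaruvsc": "csvuranyesys", then "sryy".

sryy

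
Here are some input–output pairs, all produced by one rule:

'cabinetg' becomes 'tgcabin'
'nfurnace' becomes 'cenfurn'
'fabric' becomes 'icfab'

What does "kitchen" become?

Rule — move the last 3 characters to the front (rotate right by 3), then delete the first character.
Starting from "kitchen": after the first operation, "henkitc"; after the second, "enkitc".
(Check on "cabinetg": → "etgcabin" → "tgcabin" ✓)

enkitc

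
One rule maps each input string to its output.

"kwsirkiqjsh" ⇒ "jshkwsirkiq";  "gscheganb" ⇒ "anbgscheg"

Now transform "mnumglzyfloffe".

What's happening: move the last 3 characters to the front (rotate right by 3).
"mnumglzyfloffe" → "ffemnumglzyflo".

ffemnumglzyflo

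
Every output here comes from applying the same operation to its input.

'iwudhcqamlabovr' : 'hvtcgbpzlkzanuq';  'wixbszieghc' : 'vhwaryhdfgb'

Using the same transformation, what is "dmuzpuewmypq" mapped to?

cltyotdvlxop

Each output is the input with this applied: shift every letter 1 place backward in the alphabet (wrapping around).
For "dmuzpuewmypq" the result is "cltyotdvlxop".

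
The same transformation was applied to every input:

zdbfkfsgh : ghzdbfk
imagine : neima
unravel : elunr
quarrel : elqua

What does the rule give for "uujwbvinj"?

The pattern: move the last 2 characters to the front (rotate right by 2), then delete the last 2 characters.
For "uujwbvinj", step one produces "njuujwbvi"; step two turns that into "njuujwb".
(Check on "zdbfkfsgh": → "ghzdbfkfs" → "ghzdbfk" ✓)

njuujwb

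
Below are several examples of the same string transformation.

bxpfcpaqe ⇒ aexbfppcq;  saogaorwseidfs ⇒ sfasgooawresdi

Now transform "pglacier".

Rule — swap each adjacent pair of characters (1↔2, 3↔4, ...), then move the last 2 characters to the front (rotate right by 2).
On "pglacier": the first step gives "gpalicre", and the second then gives "regpalic".
(Check on "saogaorwseidfs": → "asgooawresdisf" → "sfasgooawresdi" ✓)

regpalic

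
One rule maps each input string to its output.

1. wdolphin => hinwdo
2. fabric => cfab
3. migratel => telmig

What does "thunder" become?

erthu

In each case the input is transformed by: move the first 3 characters to the end (rotate left by 3), then delete the first 2 characters.
"thunder" → "nderthu" → "erthu".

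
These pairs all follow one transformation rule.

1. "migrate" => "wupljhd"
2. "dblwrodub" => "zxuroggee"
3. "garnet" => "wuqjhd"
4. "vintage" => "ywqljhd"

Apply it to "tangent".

In each case the input is transformed by: shift every letter 3 places forward in the alphabet (wrapping around), then sort the characters into reverse alphabetical order.
Applying both steps to "tangent": "wdqjhqw", then "wwqqjhd".

wwqqjhd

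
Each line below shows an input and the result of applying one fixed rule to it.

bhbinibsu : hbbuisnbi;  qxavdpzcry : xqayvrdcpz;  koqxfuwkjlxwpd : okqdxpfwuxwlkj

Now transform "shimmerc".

hsicmrme

The rule is to move the first character to the end, then take characters alternately from the front and the back (1st, last, 2nd, 2nd-last, ...).
Working it through for "shimmerc": intermediate "himmercs", final "hsicmrme".
(Check on "koqxfuwkjlxwpd": → "oqxfuwkjlxwpdk" → "okqdxpfwuxwlkj" ✓)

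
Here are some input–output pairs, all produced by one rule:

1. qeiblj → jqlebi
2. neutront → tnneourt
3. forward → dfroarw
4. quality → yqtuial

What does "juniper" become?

rjeupni

In each case the input is transformed by: take characters alternately from the front and the back (1st, last, 2nd, 2nd-last, ...), then swap each adjacent pair of characters (1↔2, 3↔4, ...).
Starting from "juniper": after the first operation, "jruenpi"; after the second, "rjeupni".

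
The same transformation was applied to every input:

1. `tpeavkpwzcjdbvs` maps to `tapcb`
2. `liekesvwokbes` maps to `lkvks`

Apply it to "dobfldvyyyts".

What's happening: keep one character in every 3, starting at position 1 (positions 1st, 4th, 7th, ...).
"dobfldvyyyts" → "dfvy".

dfvy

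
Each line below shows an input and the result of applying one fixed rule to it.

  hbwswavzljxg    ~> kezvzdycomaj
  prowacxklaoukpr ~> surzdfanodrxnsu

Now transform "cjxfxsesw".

fmaiavhvz

The transformation: shift every letter 3 places forward in the alphabet (wrapping around).
On "cjxfxsesw" that produces "fmaiavhvz".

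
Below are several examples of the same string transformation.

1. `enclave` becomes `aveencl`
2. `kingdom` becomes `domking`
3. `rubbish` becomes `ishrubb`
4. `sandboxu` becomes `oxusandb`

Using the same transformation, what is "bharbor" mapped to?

borbhar

Each output is the input with this applied: move the last 3 characters to the front (rotate right by 3).
"bharbor" → "borbhar".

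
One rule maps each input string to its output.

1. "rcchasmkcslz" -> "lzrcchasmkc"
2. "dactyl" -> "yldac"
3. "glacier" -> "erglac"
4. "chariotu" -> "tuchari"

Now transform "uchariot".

Rule — move the last 2 characters to the front (rotate right by 2), then delete the last character.
Applying both steps to "uchariot": "otuchari", then "otuchar".

otuchar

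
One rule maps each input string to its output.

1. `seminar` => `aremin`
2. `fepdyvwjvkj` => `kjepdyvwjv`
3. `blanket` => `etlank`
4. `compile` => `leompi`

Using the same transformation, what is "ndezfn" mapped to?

Rule — delete the first character, then move the last 2 characters to the front (rotate right by 2).
Applying both steps to "ndezfn": "dezfn", then "fndez".

fndez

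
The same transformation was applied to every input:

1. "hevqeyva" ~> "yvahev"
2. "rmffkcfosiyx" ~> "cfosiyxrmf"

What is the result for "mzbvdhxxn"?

hxxnmzb

The pattern: move the first 3 characters to the end (rotate left by 3), then delete the first 2 characters.
For "mzbvdhxxn", step one produces "vdhxxnmzb"; step two turns that into "hxxnmzb".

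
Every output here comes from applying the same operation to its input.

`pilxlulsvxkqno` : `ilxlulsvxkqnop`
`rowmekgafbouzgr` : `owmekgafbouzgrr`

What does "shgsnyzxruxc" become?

The transformation: move the first character to the end.
On "shgsnyzxruxc" that produces "hgsnyzxruxcs".

hgsnyzxruxcs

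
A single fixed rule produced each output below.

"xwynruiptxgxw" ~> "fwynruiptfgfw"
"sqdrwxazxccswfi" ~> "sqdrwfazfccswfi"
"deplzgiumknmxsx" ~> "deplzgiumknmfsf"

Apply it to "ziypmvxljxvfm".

ziypmvfljfvfm

The pattern: replace every "x" with "f".
On "ziypmvxljxvfm" that produces "ziypmvfljfvfm".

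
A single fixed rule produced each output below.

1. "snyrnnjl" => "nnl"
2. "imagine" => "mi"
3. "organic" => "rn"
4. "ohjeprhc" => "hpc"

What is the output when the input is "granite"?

ri

Looking at the pairs, the operation is to keep one character in every 3, starting at position 2 (positions 2nd, 5th, 8th, ...).
So "granite" becomes "ri".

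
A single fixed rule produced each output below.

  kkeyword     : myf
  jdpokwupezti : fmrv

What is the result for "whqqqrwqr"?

jss

Looking at the pairs, the operation is to shift every letter 2 places forward in the alphabet (wrapping around), then keep one character in every 3, starting at position 2 (positions 2nd, 5th, 8th, ...).
Applying both steps to "whqqqrwqr": "yjssstyst", then "jss".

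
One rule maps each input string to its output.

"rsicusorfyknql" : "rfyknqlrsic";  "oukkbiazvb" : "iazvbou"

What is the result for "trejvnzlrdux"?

In each case the input is transformed by: swap the front and back halves of the string, then delete the last 3 characters.
Working it through for "trejvnzlrdux": intermediate "zlrduxtrejvn", final "zlrduxtre".

zlrduxtre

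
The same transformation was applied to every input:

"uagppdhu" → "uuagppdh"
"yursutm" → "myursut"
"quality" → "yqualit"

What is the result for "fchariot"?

Each output is the input with this applied: move the last character to the front.
"fchariot" → "tfchario".

tfchario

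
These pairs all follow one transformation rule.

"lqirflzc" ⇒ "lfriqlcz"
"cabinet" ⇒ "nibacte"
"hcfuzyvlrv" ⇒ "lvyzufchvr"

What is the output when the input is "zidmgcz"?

What's happening: reverse the string, then move the first 2 characters to the end (rotate left by 2).
Doing the same to "zidmgcz": "gmdizzc".

gmdizzc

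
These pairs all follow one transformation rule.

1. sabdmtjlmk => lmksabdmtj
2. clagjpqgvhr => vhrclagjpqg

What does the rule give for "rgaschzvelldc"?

Rule — move the last 3 characters to the front (rotate right by 3).
On "rgaschzvelldc" that produces "ldcrgaschzvel".

ldcrgaschzvel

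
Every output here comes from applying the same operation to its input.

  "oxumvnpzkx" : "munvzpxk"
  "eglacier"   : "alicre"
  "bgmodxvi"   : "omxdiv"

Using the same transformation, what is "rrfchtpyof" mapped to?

In each case the input is transformed by: swap each adjacent pair of characters (1↔2, 3↔4, ...), then delete the first 2 characters.
On "rrfchtpyof": the first step gives "rrcfthypfo", and the second then gives "cfthypfo".

cfthypfo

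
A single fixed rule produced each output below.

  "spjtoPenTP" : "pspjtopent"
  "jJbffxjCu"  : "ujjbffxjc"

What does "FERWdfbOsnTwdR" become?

rferwdfbosntwd

Each output is the input with this applied: move the last character to the front, then convert every letter to lowercase.
For "FERWdfbOsnTwdR", step one produces "RFERWdfbOsnTwd"; step two turns that into "rferwdfbosntwd".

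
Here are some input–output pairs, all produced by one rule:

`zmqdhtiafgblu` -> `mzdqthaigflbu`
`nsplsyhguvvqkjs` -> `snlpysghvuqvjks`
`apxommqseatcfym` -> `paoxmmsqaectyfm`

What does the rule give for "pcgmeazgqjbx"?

cpmgaegzjqxb

Each output is the input with this applied: swap each adjacent pair of characters (1↔2, 3↔4, ...).
Doing the same to "pcgmeazgqjbx": "cpmgaegzjqxb".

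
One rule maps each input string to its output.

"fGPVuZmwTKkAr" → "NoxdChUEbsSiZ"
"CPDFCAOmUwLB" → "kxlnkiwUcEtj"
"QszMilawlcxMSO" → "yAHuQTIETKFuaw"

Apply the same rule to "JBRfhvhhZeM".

What's happening: shift every letter 8 places forward in the alphabet (wrapping around), then flip the case of every letter.
Applying both steps to "JBRfhvhhZeM": "RJZnpdppHmU", then "rjzNPDPPhMu".

rjzNPDPPhMu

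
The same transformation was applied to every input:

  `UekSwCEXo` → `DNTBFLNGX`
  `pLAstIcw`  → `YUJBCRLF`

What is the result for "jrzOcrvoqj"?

SAIXLAEXZS

The rule is to shift every letter 9 places forward in the alphabet (wrapping around), then convert every letter to uppercase.
Starting from "jrzOcrvoqj": after the first operation, "saiXlaexzs"; after the second, "SAIXLAEXZS".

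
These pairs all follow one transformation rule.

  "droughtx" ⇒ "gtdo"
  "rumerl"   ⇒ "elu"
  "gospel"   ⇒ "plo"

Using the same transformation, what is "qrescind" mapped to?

cnqe

The rule is to swap the front and back halves of the string, then keep every other character starting from the first (positions 1st, 3rd, 5th, ...).
On "qrescind": the first step gives "cindqres", and the second then gives "cnqe".
(Check on "droughtx": → "ghtxdrou" → "gtdo" ✓)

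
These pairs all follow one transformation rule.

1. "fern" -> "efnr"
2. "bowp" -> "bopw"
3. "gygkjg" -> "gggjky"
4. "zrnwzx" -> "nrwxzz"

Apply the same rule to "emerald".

The pattern: sort the characters into alphabetical order.
So "emerald" becomes "adeelmr".

adeelmr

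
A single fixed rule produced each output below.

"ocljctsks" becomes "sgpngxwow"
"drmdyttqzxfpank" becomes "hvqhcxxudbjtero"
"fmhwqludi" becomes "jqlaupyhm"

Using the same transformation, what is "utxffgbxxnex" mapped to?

yxbjjkfbbrib

Looking at the pairs, the operation is to shift every letter 4 places forward in the alphabet (wrapping around).
Applying that to "utxffgbxxnex" gives "yxbjjkfbbrib".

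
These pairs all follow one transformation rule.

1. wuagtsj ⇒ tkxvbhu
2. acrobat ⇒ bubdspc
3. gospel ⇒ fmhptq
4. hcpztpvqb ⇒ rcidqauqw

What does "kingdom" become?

The rule is to move the last 2 characters to the front (rotate right by 2), then shift every letter 1 place forward in the alphabet (wrapping around).
For "kingdom" the result is "pnljohe".

pnljohe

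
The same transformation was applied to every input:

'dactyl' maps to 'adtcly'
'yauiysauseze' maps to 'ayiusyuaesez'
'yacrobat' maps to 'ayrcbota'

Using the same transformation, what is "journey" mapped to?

Rule — swap each adjacent pair of characters (1↔2, 3↔4, ...).
"journey" → "ojrueny".

ojrueny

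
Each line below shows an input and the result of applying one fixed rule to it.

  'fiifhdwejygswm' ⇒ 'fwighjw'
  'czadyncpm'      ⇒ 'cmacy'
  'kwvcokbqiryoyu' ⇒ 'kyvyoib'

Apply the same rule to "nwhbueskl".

What's happening: keep every other character starting from the first (positions 1st, 3rd, 5th, ...), then take characters alternately from the front and the back (1st, last, 2nd, 2nd-last, ...).
On "nwhbueskl": the first step gives "nhusl", and the second then gives "nlhsu".

nlhsu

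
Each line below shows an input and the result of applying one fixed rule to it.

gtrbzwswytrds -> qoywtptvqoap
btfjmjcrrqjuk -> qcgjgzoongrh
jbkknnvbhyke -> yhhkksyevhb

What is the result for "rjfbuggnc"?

gcyrddkz

The pattern: delete the first character, then shift every letter 3 places backward in the alphabet (wrapping around).
Starting from "rjfbuggnc": after the first operation, "jfbuggnc"; after the second, "gcyrddkz".
(Check on "jbkknnvbhyke": → "bkknnvbhyke" → "yhhkksyevhb" ✓)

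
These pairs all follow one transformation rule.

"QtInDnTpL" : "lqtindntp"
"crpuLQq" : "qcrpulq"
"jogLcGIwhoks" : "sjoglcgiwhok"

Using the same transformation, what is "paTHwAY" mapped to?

ypathwa

Rule — move the last character to the front, then convert every letter to lowercase.
Starting from "paTHwAY": after the first operation, "YpaTHwA"; after the second, "ypathwa".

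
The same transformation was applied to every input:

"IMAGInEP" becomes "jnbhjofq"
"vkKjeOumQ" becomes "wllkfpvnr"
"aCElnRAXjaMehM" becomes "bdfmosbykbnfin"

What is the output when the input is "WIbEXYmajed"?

xjcfyznbkfe

Looking at the pairs, the operation is to shift every letter 1 place forward in the alphabet (wrapping around), then convert every letter to lowercase.
Applying both steps to "WIbEXYmajed": "XJcFYZnbkfe", then "xjcfyznbkfe".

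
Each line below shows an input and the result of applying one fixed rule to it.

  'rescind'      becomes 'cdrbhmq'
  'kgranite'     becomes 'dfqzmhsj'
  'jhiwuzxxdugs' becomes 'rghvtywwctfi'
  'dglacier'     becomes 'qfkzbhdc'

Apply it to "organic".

bqfzmhn

Looking at the pairs, the operation is to swap the first and last characters, then shift every letter 1 place backward in the alphabet (wrapping around).
Working it through for "organic": intermediate "crganio", final "bqfzmhn".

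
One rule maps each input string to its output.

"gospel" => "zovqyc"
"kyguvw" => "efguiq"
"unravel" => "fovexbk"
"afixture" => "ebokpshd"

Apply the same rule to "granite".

Rule — shift every letter 10 places forward in the alphabet (wrapping around), then move the last 3 characters to the front (rotate right by 3).
Working it through for "granite": intermediate "qbkxsdo", final "sdoqbkx".

sdoqbkx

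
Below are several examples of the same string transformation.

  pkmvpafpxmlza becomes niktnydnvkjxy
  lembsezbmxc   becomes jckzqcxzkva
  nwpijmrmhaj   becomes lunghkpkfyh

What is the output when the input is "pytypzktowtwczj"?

Rule — shift every letter 2 places backward in the alphabet (wrapping around).
On "pytypzktowtwczj" that produces "nwrwnxirmuruaxh".

nwrwnxirmuruaxh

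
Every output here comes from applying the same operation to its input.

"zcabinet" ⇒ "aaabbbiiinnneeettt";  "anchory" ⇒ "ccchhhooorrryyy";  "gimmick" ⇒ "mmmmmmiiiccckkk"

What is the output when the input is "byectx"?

Rule — delete the first 2 characters, then repeat every character 3 times.
Working it through for "byectx": intermediate "ectx", final "eeeccctttxxx".

eeeccctttxxx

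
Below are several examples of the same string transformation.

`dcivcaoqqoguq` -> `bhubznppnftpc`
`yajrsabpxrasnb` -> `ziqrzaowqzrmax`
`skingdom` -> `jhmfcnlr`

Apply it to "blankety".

kzmjdsxa

The rule is to move the first character to the end, then shift every letter 1 place backward in the alphabet (wrapping around).
"blankety" → "lanketyb" → "kzmjdsxa".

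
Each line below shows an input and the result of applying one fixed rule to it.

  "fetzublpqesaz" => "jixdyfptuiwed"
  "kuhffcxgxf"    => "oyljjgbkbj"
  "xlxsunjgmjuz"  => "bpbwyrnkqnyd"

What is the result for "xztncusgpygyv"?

bdxrgywktckcz

In each case the input is transformed by: shift every letter 4 places forward in the alphabet (wrapping around).
Doing the same to "xztncusgpygyv": "bdxrgywktckcz".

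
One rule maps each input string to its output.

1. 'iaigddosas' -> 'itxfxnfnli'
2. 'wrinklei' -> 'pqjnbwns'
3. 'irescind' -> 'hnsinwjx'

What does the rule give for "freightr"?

Rule — shift every letter 5 places forward in the alphabet (wrapping around), then swap the front and back halves of the string.
Working it through for "freightr": intermediate "kwjnlmyw", final "lmywkwjn".
(Check on "wrinklei": → "bwnspqjn" → "pqjnbwns" ✓)

lmywkwjn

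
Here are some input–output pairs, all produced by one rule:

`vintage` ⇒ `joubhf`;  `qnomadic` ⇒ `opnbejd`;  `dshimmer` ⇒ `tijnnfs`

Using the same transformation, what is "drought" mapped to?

spvhiu

Each output is the input with this applied: delete the first character, then shift every letter 1 place forward in the alphabet (wrapping around).
For "drought", step one produces "rought"; step two turns that into "spvhiu".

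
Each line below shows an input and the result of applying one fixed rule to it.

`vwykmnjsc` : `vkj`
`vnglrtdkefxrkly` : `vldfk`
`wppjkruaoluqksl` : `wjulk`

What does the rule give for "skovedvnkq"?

svvq

Each output is the input with this applied: keep one character in every 3, starting at position 1 (positions 1st, 4th, 7th, ...).
"skovedvnkq" → "svvq".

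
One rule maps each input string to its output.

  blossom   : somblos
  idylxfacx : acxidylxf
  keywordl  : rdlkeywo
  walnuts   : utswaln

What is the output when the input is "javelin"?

Looking at the pairs, the operation is to move the last 3 characters to the front (rotate right by 3).
Applying that to "javelin" gives "linjave".

linjave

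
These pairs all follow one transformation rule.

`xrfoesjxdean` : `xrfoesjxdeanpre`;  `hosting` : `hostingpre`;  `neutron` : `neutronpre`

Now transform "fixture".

fixturepre

The pattern: append "pre".
"fixture" → "fixturepre".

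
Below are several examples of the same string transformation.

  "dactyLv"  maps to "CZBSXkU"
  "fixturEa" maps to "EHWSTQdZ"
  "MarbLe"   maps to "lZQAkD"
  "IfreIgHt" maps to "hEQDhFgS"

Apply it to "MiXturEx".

lHwSTQdW

The pattern: shift every letter 1 place backward in the alphabet (wrapping around), then flip the case of every letter.
Applying both steps to "MiXturEx": "LhWstqDw", then "lHwSTQdW".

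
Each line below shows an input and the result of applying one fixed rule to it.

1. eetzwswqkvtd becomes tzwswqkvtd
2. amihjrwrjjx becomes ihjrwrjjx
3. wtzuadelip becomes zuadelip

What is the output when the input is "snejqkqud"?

Each output is the input with this applied: delete the first 2 characters.
So "snejqkqud" becomes "ejqkqud".

ejqkqud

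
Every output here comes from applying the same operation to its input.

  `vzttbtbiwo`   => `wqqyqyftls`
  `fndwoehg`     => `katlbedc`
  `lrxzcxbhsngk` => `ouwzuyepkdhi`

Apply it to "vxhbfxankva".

ueycuxkhsxs

Looking at the pairs, the operation is to shift every letter 3 places backward in the alphabet (wrapping around), then move the first character to the end.
For "vxhbfxankva", step one produces "sueycuxkhsx"; step two turns that into "ueycuxkhsxs".
(Check on "fndwoehg": → "ckatlbed" → "katlbedc" ✓)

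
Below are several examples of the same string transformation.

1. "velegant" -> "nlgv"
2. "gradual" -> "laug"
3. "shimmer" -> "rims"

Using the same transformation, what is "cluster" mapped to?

The pattern: keep every other character starting from the first (positions 1st, 3rd, 5th, ...), then swap the first and last characters.
"cluster" → "rutc".

rutc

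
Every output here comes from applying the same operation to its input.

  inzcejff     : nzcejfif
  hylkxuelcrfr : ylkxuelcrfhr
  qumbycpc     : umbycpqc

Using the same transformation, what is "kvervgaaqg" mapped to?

Looking at the pairs, the operation is to swap the first and last characters, then move the first character to the end.
"kvervgaaqg" → "gvervgaaqk" → "vervgaaqkg".

vervgaaqkg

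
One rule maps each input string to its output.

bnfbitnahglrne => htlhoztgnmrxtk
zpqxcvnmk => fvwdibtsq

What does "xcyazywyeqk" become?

The transformation: shift every letter 6 places forward in the alphabet (wrapping around).
So "xcyazywyeqk" becomes "diegfecekwq".

diegfecekwq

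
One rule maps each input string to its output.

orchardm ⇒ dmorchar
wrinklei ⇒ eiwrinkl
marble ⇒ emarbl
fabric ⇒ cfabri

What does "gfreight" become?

htgfreig

Looking at the pairs, the operation is to swap the front and back halves of the string, then move the first 2 characters to the end (rotate left by 2).
Starting from "gfreight": after the first operation, "ightgfre"; after the second, "htgfreig".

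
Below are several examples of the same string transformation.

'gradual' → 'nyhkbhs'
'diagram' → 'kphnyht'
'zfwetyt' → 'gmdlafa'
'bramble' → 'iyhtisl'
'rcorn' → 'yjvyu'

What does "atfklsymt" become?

hamrszfta

The rule is to shift every letter 7 places forward in the alphabet (wrapping around).
So "atfklsymt" becomes "hamrszfta".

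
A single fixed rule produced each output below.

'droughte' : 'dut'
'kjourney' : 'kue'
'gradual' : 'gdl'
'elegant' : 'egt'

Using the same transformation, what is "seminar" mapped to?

The rule is to keep one character in every 3, starting at position 1 (positions 1st, 4th, 7th, ...).
On "seminar" that produces "sir".

sir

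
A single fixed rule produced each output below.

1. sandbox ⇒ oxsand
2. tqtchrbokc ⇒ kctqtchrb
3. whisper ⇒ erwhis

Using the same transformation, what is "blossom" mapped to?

omblos

Each output is the input with this applied: move the last 3 characters to the front (rotate right by 3), then delete the first character.
Starting from "blossom": after the first operation, "somblos"; after the second, "omblos".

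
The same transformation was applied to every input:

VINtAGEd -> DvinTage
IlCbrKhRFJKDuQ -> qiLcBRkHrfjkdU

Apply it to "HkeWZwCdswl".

In each case the input is transformed by: flip the case of every letter, then move the last character to the front.
Starting from "HkeWZwCdswl": after the first operation, "hKEwzWcDSWL"; after the second, "LhKEwzWcDSW".

LhKEwzWcDSW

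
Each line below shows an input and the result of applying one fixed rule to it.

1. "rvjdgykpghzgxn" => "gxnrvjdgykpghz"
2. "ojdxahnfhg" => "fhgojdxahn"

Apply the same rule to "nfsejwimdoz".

doznfsejwim

What's happening: move the last 3 characters to the front (rotate right by 3).
For "nfsejwimdoz" the result is "doznfsejwim".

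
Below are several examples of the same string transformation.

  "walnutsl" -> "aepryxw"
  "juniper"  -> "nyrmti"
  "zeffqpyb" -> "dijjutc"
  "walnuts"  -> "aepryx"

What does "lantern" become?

perxiv

In each case the input is transformed by: delete the last character, then shift every letter 4 places forward in the alphabet (wrapping around).
Applying both steps to "lantern": "lanter", then "perxiv".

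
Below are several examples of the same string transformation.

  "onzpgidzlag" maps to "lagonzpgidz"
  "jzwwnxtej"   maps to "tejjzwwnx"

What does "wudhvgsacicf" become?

icfwudhvgsac

Rule — move the last 3 characters to the front (rotate right by 3).
"wudhvgsacicf" → "icfwudhvgsac".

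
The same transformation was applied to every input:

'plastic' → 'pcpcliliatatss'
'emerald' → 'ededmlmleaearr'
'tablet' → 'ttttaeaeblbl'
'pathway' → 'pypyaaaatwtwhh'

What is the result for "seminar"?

The pattern: double every character, then take characters alternately from the front and the back (1st, last, 2nd, 2nd-last, ...).
Starting from "seminar": after the first operation, "sseemmiinnaarr"; after the second, "srsreaeamnmnii".

srsreaeamnmnii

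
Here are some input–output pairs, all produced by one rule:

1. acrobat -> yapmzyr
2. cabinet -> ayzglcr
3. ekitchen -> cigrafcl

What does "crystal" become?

apwqryj

The transformation: shift every letter 2 places backward in the alphabet (wrapping around).
"crystal" → "apwqryj".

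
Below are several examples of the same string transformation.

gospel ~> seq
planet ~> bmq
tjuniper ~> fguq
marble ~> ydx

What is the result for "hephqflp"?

tbcx

The rule is to keep every other character starting from the first (positions 1st, 3rd, 5th, ...), then shift every letter 12 places forward in the alphabet (wrapping around).
Applying both steps to "hephqflp": "hpql", then "tbcx".
(Check on "gospel": → "gse" → "seq" ✓)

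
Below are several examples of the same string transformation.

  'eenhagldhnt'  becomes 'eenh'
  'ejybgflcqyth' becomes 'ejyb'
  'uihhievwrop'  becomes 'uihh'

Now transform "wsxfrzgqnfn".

wsxf

Rule — keep only the first 4 characters.
For "wsxfrzgqnfn" the result is "wsxf".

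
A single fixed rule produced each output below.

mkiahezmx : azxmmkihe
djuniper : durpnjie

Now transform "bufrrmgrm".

burrrmmgf

Each output is the input with this applied: sort the characters into reverse alphabetical order, then move the last character to the front.
On "bufrrmgrm": the first step gives "urrrmmgfb", and the second then gives "burrrmmgf".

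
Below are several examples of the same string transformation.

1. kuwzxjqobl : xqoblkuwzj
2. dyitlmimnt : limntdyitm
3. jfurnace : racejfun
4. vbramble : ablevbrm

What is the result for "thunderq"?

Rule — swap the front and back halves of the string, then swap the first and last characters.
For "thunderq", step one produces "derqthun"; step two turns that into "nerqthud".

nerqthud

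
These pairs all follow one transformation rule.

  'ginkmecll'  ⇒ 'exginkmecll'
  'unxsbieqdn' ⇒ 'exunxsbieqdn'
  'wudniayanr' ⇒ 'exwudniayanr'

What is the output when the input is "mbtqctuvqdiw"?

Rule — prepend "ex".
"mbtqctuvqdiw" → "exmbtqctuvqdiw".

exmbtqctuvqdiw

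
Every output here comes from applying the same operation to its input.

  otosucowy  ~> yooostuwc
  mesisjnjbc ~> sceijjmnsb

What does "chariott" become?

tchiorta

Looking at the pairs, the operation is to sort the characters into alphabetical order, then swap the first and last characters.
"chariott" → "achiortt" → "tchiorta".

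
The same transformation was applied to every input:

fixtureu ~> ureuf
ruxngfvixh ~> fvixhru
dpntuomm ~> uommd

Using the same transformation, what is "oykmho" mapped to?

The rule is to swap the front and back halves of the string, then delete the last 3 characters.
For "oykmho", step one produces "mhooyk"; step two turns that into "mho".

mho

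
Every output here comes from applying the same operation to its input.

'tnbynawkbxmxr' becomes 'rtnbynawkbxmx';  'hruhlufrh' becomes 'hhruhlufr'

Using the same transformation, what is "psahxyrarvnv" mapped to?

Looking at the pairs, the operation is to move the last character to the front.
For "psahxyrarvnv" the result is "vpsahxyrarvn".

vpsahxyrarvn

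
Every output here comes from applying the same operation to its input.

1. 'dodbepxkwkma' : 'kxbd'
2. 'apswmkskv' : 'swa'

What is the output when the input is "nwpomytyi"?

What's happening: keep one character in every 3, starting at position 1 (positions 1st, 4th, 7th, ...), then reverse the string.
Applying both steps to "nwpomytyi": "not", then "ton".

ton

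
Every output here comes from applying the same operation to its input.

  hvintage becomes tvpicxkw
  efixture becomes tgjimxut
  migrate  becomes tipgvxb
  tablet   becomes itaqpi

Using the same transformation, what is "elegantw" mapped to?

Looking at the pairs, the operation is to shift every letter 11 places backward in the alphabet (wrapping around), then reverse the string.
On "elegantw" that produces "licpvtat".

licpvtat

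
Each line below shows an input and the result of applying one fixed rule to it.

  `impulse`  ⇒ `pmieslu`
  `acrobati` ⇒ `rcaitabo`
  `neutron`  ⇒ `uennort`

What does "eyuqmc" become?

uyecmq

Looking at the pairs, the operation is to move the first 3 characters to the end (rotate left by 3), then reverse the string.
Starting from "eyuqmc": after the first operation, "qmceyu"; after the second, "uyecmq".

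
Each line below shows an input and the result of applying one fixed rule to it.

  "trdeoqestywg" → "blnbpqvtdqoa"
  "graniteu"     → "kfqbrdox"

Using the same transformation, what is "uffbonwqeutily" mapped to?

ylktnbrqfivrcc

The pattern: shift every letter 3 places backward in the alphabet (wrapping around), then move the first 3 characters to the end (rotate left by 3).
"uffbonwqeutily" → "rccylktnbrqfiv" → "ylktnbrqfivrcc".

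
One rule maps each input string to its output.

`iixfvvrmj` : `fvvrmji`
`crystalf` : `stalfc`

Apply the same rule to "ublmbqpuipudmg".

mbqpuipudmgu

The transformation: move the first character to the end, then delete the first 2 characters.
For "ublmbqpuipudmg", step one produces "blmbqpuipudmgu"; step two turns that into "mbqpuipudmgu".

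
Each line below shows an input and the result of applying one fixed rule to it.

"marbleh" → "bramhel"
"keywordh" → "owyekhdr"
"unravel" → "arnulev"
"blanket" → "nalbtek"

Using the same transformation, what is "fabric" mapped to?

Looking at the pairs, the operation is to reverse the string, then move the first 3 characters to the end (rotate left by 3).
Starting from "fabric": after the first operation, "cirbaf"; after the second, "bafcir".
(Check on "marbleh": → "helbram" → "bramhel" ✓)

bafcir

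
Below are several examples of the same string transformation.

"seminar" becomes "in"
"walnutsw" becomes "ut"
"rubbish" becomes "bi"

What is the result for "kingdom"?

In each case the input is transformed by: move the last 2 characters to the front (rotate right by 2), then keep only the last 2 characters.
Applying both steps to "kingdom": "omkingd", then "gd".

gd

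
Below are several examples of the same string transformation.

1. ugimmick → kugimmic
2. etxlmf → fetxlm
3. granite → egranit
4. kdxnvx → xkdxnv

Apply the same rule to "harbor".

rharbo

Each output is the input with this applied: move the last character to the front.
So "harbor" becomes "rharbo".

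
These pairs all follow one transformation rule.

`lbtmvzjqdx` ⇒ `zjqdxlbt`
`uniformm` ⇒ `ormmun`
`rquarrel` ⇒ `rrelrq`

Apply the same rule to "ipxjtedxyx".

The transformation: swap the front and back halves of the string, then delete the last 2 characters.
Starting from "ipxjtedxyx": after the first operation, "edxyxipxjt"; after the second, "edxyxipx".

edxyxipx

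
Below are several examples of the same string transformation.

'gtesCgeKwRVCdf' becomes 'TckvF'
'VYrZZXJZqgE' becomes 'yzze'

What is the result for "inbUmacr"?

NMR

The rule is to flip the case of every letter, then keep one character in every 3, starting at position 2 (positions 2nd, 5th, 8th, ...).
"inbUmacr" → "INBuMACR" → "NMR".
(Check on "gtesCgeKwRVCdf": → "GTEScGEkWrvcDF" → "TckvF" ✓)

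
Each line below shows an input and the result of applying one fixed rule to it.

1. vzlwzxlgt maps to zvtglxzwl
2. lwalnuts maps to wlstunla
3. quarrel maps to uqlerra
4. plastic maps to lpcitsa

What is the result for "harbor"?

ahrobr

Each output is the input with this applied: move the first 2 characters to the end (rotate left by 2), then reverse the string.
"harbor" → "ahrobr".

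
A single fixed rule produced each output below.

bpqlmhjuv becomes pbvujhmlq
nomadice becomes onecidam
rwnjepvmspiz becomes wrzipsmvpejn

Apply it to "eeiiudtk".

eektduii

Looking at the pairs, the operation is to move the first 2 characters to the end (rotate left by 2), then reverse the string.
So "eeiiudtk" becomes "eektduii".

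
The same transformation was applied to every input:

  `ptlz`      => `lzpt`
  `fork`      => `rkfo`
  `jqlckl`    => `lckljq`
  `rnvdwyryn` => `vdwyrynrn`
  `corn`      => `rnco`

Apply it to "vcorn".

The pattern: move the first 2 characters to the end (rotate left by 2).
For "vcorn" the result is "ornvc".

ornvc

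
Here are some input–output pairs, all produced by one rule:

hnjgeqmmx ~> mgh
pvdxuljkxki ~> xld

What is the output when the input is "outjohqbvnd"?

The rule is to reverse the string, then keep one character in every 3, starting at position 3 (positions 3rd, 6th, 9th, ...).
"outjohqbvnd" → "dnvbqhojtuo" → "vht".

vht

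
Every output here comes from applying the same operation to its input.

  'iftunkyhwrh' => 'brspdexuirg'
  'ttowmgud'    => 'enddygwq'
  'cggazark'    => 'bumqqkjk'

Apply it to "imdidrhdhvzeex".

The transformation: shift every letter 10 places forward in the alphabet (wrapping around), then move the last 2 characters to the front (rotate right by 2).
Applying both steps to "imdidrhdhvzeex": "swnsnbrnrfjooh", then "ohswnsnbrnrfjo".
(Check on "iftunkyhwrh": → "spdexuirgbr" → "brspdexuirg" ✓)

ohswnsnbrnrfjo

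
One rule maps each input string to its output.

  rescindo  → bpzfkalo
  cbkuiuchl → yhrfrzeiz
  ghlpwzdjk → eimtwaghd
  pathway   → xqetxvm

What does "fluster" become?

Rule — shift every letter 3 places backward in the alphabet (wrapping around), then move the first character to the end.
Working it through for "fluster": intermediate "cirpqbo", final "irpqboc".

irpqboc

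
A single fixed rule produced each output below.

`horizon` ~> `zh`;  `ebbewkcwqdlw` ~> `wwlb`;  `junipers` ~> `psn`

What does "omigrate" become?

rei

In each case the input is transformed by: move the first 3 characters to the end (rotate left by 3), then keep one character in every 3, starting at position 2 (positions 2nd, 5th, 8th, ...).
"omigrate" → "grateomi" → "rei".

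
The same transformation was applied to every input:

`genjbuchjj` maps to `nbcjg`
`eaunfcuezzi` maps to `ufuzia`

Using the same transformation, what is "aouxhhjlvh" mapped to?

uhjva

The transformation: move the first 2 characters to the end (rotate left by 2), then keep every other character starting from the first (positions 1st, 3rd, 5th, ...).
Working it through for "aouxhhjlvh": intermediate "uxhhjlvhao", final "uhjva".
(Check on "eaunfcuezzi": → "unfcuezziea" → "ufuzia" ✓)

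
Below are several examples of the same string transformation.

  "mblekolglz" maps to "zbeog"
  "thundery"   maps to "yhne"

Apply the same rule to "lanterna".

aatr

The transformation: move the last character to the front, then keep every other character starting from the first (positions 1st, 3rd, 5th, ...).
So "lanterna" becomes "aatr".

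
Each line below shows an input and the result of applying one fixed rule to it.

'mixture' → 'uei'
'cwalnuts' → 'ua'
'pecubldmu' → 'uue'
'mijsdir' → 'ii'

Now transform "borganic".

The transformation: move the first 3 characters to the end (rotate left by 3), then keep only the vowels.
Working it through for "borganic": intermediate "ganicbor", final "aio".

aio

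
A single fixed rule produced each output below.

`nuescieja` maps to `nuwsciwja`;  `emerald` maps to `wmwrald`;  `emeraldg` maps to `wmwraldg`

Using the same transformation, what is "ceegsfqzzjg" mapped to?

Looking at the pairs, the operation is to replace every "e" with "w".
For "ceegsfqzzjg" the result is "cwwgsfqzzjg".

cwwgsfqzzjg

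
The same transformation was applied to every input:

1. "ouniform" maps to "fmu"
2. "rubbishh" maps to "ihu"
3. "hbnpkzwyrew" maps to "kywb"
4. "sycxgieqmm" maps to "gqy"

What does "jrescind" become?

cdr

The pattern: keep one character in every 3, starting at position 2 (positions 2nd, 5th, 8th, ...), then move the first character to the end.
Doing the same to "jrescind": "cdr".
(Check on "sycxgieqmm": → "ygq" → "gqy" ✓)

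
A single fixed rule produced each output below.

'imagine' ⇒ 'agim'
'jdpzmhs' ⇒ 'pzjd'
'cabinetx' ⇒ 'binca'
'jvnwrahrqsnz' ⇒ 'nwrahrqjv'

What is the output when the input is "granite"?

The rule is to delete the last 3 characters, then move the first 2 characters to the end (rotate left by 2).
Working it through for "granite": intermediate "gran", final "angr".
(Check on "cabinetx": → "cabin" → "binca" ✓)

angr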